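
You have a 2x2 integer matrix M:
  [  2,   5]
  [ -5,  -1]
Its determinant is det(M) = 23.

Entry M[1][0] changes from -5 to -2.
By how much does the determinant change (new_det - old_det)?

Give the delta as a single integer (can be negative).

Cofactor C_10 = -5
Entry delta = -2 - -5 = 3
Det delta = entry_delta * cofactor = 3 * -5 = -15

Answer: -15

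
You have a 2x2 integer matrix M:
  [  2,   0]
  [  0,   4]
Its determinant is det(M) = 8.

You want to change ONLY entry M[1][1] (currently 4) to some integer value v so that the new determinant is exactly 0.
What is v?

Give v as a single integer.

Answer: 0

Derivation:
det is linear in entry M[1][1]: det = old_det + (v - 4) * C_11
Cofactor C_11 = 2
Want det = 0: 8 + (v - 4) * 2 = 0
  (v - 4) = -8 / 2 = -4
  v = 4 + (-4) = 0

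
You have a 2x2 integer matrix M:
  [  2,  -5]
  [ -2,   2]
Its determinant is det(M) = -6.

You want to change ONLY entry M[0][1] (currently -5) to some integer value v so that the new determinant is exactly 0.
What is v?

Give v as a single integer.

det is linear in entry M[0][1]: det = old_det + (v - -5) * C_01
Cofactor C_01 = 2
Want det = 0: -6 + (v - -5) * 2 = 0
  (v - -5) = 6 / 2 = 3
  v = -5 + (3) = -2

Answer: -2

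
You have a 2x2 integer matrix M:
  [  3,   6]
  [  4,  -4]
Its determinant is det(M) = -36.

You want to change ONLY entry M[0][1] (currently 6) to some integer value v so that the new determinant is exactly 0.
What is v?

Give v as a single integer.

det is linear in entry M[0][1]: det = old_det + (v - 6) * C_01
Cofactor C_01 = -4
Want det = 0: -36 + (v - 6) * -4 = 0
  (v - 6) = 36 / -4 = -9
  v = 6 + (-9) = -3

Answer: -3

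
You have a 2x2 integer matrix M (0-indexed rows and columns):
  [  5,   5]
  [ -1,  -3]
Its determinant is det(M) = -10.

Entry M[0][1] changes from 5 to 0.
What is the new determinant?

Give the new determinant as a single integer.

Answer: -15

Derivation:
det is linear in row 0: changing M[0][1] by delta changes det by delta * cofactor(0,1).
Cofactor C_01 = (-1)^(0+1) * minor(0,1) = 1
Entry delta = 0 - 5 = -5
Det delta = -5 * 1 = -5
New det = -10 + -5 = -15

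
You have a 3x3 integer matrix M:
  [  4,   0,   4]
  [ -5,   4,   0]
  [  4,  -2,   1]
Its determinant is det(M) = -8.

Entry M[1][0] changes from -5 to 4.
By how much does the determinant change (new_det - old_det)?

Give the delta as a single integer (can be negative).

Answer: -72

Derivation:
Cofactor C_10 = -8
Entry delta = 4 - -5 = 9
Det delta = entry_delta * cofactor = 9 * -8 = -72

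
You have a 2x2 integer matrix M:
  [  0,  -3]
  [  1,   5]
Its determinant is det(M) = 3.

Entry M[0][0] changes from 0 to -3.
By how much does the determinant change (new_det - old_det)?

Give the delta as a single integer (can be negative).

Answer: -15

Derivation:
Cofactor C_00 = 5
Entry delta = -3 - 0 = -3
Det delta = entry_delta * cofactor = -3 * 5 = -15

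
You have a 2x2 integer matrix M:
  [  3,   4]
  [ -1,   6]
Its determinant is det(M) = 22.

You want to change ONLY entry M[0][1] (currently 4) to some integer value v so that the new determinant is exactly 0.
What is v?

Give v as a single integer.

det is linear in entry M[0][1]: det = old_det + (v - 4) * C_01
Cofactor C_01 = 1
Want det = 0: 22 + (v - 4) * 1 = 0
  (v - 4) = -22 / 1 = -22
  v = 4 + (-22) = -18

Answer: -18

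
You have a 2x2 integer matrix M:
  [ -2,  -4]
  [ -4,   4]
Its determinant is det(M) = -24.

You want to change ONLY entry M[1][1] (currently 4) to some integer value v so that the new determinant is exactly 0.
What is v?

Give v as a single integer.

det is linear in entry M[1][1]: det = old_det + (v - 4) * C_11
Cofactor C_11 = -2
Want det = 0: -24 + (v - 4) * -2 = 0
  (v - 4) = 24 / -2 = -12
  v = 4 + (-12) = -8

Answer: -8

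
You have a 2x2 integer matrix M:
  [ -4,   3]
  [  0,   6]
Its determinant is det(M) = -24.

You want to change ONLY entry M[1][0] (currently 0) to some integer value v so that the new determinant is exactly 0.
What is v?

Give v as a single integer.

det is linear in entry M[1][0]: det = old_det + (v - 0) * C_10
Cofactor C_10 = -3
Want det = 0: -24 + (v - 0) * -3 = 0
  (v - 0) = 24 / -3 = -8
  v = 0 + (-8) = -8

Answer: -8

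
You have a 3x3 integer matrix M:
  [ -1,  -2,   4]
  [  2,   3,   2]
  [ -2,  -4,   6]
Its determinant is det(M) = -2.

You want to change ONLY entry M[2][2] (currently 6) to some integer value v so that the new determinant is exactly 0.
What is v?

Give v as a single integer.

det is linear in entry M[2][2]: det = old_det + (v - 6) * C_22
Cofactor C_22 = 1
Want det = 0: -2 + (v - 6) * 1 = 0
  (v - 6) = 2 / 1 = 2
  v = 6 + (2) = 8

Answer: 8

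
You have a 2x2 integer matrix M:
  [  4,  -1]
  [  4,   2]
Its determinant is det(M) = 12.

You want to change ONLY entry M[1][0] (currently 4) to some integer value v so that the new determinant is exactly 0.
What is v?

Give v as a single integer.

Answer: -8

Derivation:
det is linear in entry M[1][0]: det = old_det + (v - 4) * C_10
Cofactor C_10 = 1
Want det = 0: 12 + (v - 4) * 1 = 0
  (v - 4) = -12 / 1 = -12
  v = 4 + (-12) = -8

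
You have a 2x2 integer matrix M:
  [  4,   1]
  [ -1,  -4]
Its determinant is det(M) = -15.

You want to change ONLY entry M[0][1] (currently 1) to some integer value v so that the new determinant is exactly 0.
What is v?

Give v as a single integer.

Answer: 16

Derivation:
det is linear in entry M[0][1]: det = old_det + (v - 1) * C_01
Cofactor C_01 = 1
Want det = 0: -15 + (v - 1) * 1 = 0
  (v - 1) = 15 / 1 = 15
  v = 1 + (15) = 16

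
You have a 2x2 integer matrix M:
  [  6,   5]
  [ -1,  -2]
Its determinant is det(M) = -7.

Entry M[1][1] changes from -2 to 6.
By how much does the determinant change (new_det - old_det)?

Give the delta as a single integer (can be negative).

Cofactor C_11 = 6
Entry delta = 6 - -2 = 8
Det delta = entry_delta * cofactor = 8 * 6 = 48

Answer: 48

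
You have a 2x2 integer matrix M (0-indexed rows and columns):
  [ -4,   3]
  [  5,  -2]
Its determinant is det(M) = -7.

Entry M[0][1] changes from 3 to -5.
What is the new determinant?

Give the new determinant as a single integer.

Answer: 33

Derivation:
det is linear in row 0: changing M[0][1] by delta changes det by delta * cofactor(0,1).
Cofactor C_01 = (-1)^(0+1) * minor(0,1) = -5
Entry delta = -5 - 3 = -8
Det delta = -8 * -5 = 40
New det = -7 + 40 = 33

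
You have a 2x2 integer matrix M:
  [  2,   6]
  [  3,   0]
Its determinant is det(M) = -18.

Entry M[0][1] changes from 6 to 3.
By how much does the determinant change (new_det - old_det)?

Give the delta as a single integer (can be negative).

Answer: 9

Derivation:
Cofactor C_01 = -3
Entry delta = 3 - 6 = -3
Det delta = entry_delta * cofactor = -3 * -3 = 9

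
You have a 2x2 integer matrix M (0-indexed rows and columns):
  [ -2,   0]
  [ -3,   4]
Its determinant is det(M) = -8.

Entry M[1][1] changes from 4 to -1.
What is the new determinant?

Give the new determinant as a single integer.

det is linear in row 1: changing M[1][1] by delta changes det by delta * cofactor(1,1).
Cofactor C_11 = (-1)^(1+1) * minor(1,1) = -2
Entry delta = -1 - 4 = -5
Det delta = -5 * -2 = 10
New det = -8 + 10 = 2

Answer: 2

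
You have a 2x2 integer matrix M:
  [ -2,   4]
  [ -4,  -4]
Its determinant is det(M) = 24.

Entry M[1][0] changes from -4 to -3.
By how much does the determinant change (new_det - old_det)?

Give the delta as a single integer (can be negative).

Cofactor C_10 = -4
Entry delta = -3 - -4 = 1
Det delta = entry_delta * cofactor = 1 * -4 = -4

Answer: -4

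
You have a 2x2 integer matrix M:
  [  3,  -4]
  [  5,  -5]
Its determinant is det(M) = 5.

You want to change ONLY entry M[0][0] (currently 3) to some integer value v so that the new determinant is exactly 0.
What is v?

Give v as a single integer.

det is linear in entry M[0][0]: det = old_det + (v - 3) * C_00
Cofactor C_00 = -5
Want det = 0: 5 + (v - 3) * -5 = 0
  (v - 3) = -5 / -5 = 1
  v = 3 + (1) = 4

Answer: 4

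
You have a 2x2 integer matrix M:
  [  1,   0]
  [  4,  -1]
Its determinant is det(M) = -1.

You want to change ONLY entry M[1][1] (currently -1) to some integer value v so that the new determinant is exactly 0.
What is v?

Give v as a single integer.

det is linear in entry M[1][1]: det = old_det + (v - -1) * C_11
Cofactor C_11 = 1
Want det = 0: -1 + (v - -1) * 1 = 0
  (v - -1) = 1 / 1 = 1
  v = -1 + (1) = 0

Answer: 0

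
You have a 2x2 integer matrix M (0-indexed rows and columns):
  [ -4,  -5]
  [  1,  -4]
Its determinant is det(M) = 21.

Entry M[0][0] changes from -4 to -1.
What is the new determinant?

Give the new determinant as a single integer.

Answer: 9

Derivation:
det is linear in row 0: changing M[0][0] by delta changes det by delta * cofactor(0,0).
Cofactor C_00 = (-1)^(0+0) * minor(0,0) = -4
Entry delta = -1 - -4 = 3
Det delta = 3 * -4 = -12
New det = 21 + -12 = 9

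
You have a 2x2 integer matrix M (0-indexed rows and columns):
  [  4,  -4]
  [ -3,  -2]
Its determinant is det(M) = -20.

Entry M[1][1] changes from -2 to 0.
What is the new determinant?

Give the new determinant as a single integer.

det is linear in row 1: changing M[1][1] by delta changes det by delta * cofactor(1,1).
Cofactor C_11 = (-1)^(1+1) * minor(1,1) = 4
Entry delta = 0 - -2 = 2
Det delta = 2 * 4 = 8
New det = -20 + 8 = -12

Answer: -12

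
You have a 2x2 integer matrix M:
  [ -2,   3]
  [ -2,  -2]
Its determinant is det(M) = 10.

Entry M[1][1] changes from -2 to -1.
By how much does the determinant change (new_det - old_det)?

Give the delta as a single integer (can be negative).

Answer: -2

Derivation:
Cofactor C_11 = -2
Entry delta = -1 - -2 = 1
Det delta = entry_delta * cofactor = 1 * -2 = -2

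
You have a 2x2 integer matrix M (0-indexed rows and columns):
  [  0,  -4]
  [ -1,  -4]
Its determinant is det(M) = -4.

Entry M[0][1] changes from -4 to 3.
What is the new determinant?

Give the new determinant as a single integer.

det is linear in row 0: changing M[0][1] by delta changes det by delta * cofactor(0,1).
Cofactor C_01 = (-1)^(0+1) * minor(0,1) = 1
Entry delta = 3 - -4 = 7
Det delta = 7 * 1 = 7
New det = -4 + 7 = 3

Answer: 3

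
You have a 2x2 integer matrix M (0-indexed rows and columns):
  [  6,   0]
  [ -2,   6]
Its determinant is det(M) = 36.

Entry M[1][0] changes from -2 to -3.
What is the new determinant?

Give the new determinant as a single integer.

det is linear in row 1: changing M[1][0] by delta changes det by delta * cofactor(1,0).
Cofactor C_10 = (-1)^(1+0) * minor(1,0) = 0
Entry delta = -3 - -2 = -1
Det delta = -1 * 0 = 0
New det = 36 + 0 = 36

Answer: 36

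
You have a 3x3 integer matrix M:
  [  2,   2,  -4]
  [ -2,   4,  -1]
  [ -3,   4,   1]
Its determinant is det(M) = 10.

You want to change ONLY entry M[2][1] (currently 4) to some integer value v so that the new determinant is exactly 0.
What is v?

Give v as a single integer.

Answer: 3

Derivation:
det is linear in entry M[2][1]: det = old_det + (v - 4) * C_21
Cofactor C_21 = 10
Want det = 0: 10 + (v - 4) * 10 = 0
  (v - 4) = -10 / 10 = -1
  v = 4 + (-1) = 3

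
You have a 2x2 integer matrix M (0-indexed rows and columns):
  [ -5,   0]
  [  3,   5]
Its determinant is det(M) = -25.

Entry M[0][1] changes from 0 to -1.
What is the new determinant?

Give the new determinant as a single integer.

Answer: -22

Derivation:
det is linear in row 0: changing M[0][1] by delta changes det by delta * cofactor(0,1).
Cofactor C_01 = (-1)^(0+1) * minor(0,1) = -3
Entry delta = -1 - 0 = -1
Det delta = -1 * -3 = 3
New det = -25 + 3 = -22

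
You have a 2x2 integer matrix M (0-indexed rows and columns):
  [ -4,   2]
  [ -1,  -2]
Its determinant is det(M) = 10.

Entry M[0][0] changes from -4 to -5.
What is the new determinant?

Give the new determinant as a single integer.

Answer: 12

Derivation:
det is linear in row 0: changing M[0][0] by delta changes det by delta * cofactor(0,0).
Cofactor C_00 = (-1)^(0+0) * minor(0,0) = -2
Entry delta = -5 - -4 = -1
Det delta = -1 * -2 = 2
New det = 10 + 2 = 12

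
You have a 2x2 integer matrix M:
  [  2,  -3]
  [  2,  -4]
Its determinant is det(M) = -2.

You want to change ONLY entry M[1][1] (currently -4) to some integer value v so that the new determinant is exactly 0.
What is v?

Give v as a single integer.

det is linear in entry M[1][1]: det = old_det + (v - -4) * C_11
Cofactor C_11 = 2
Want det = 0: -2 + (v - -4) * 2 = 0
  (v - -4) = 2 / 2 = 1
  v = -4 + (1) = -3

Answer: -3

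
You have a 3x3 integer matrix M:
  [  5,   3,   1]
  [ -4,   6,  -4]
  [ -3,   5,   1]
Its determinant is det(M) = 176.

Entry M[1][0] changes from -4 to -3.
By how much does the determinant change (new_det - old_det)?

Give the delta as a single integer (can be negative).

Answer: 2

Derivation:
Cofactor C_10 = 2
Entry delta = -3 - -4 = 1
Det delta = entry_delta * cofactor = 1 * 2 = 2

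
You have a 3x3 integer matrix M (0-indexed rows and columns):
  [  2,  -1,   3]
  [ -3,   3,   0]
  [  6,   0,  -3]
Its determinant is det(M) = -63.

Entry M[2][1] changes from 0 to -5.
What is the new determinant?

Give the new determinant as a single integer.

Answer: -18

Derivation:
det is linear in row 2: changing M[2][1] by delta changes det by delta * cofactor(2,1).
Cofactor C_21 = (-1)^(2+1) * minor(2,1) = -9
Entry delta = -5 - 0 = -5
Det delta = -5 * -9 = 45
New det = -63 + 45 = -18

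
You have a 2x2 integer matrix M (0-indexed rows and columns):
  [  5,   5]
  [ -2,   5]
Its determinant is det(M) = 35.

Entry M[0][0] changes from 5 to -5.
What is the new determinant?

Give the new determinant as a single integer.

det is linear in row 0: changing M[0][0] by delta changes det by delta * cofactor(0,0).
Cofactor C_00 = (-1)^(0+0) * minor(0,0) = 5
Entry delta = -5 - 5 = -10
Det delta = -10 * 5 = -50
New det = 35 + -50 = -15

Answer: -15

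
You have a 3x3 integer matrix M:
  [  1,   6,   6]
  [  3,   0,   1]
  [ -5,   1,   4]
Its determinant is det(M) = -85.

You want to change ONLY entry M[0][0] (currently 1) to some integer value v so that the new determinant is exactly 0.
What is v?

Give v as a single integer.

Answer: -84

Derivation:
det is linear in entry M[0][0]: det = old_det + (v - 1) * C_00
Cofactor C_00 = -1
Want det = 0: -85 + (v - 1) * -1 = 0
  (v - 1) = 85 / -1 = -85
  v = 1 + (-85) = -84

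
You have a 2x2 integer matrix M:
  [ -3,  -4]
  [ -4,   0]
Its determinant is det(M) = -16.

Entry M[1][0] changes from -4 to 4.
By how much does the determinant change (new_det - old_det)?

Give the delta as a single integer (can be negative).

Cofactor C_10 = 4
Entry delta = 4 - -4 = 8
Det delta = entry_delta * cofactor = 8 * 4 = 32

Answer: 32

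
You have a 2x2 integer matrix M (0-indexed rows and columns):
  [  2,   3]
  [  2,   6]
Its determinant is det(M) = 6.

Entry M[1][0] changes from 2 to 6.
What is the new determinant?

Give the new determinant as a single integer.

Answer: -6

Derivation:
det is linear in row 1: changing M[1][0] by delta changes det by delta * cofactor(1,0).
Cofactor C_10 = (-1)^(1+0) * minor(1,0) = -3
Entry delta = 6 - 2 = 4
Det delta = 4 * -3 = -12
New det = 6 + -12 = -6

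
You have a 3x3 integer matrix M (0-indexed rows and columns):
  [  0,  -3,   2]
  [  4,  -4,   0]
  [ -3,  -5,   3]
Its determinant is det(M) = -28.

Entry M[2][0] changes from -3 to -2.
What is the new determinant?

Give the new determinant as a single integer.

Answer: -20

Derivation:
det is linear in row 2: changing M[2][0] by delta changes det by delta * cofactor(2,0).
Cofactor C_20 = (-1)^(2+0) * minor(2,0) = 8
Entry delta = -2 - -3 = 1
Det delta = 1 * 8 = 8
New det = -28 + 8 = -20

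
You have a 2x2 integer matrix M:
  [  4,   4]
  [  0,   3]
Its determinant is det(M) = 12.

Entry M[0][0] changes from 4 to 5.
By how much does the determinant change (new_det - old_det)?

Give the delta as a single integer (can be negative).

Answer: 3

Derivation:
Cofactor C_00 = 3
Entry delta = 5 - 4 = 1
Det delta = entry_delta * cofactor = 1 * 3 = 3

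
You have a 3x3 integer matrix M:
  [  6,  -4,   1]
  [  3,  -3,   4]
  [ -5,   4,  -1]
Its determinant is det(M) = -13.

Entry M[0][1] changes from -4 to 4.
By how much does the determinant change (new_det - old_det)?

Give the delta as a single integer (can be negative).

Answer: -136

Derivation:
Cofactor C_01 = -17
Entry delta = 4 - -4 = 8
Det delta = entry_delta * cofactor = 8 * -17 = -136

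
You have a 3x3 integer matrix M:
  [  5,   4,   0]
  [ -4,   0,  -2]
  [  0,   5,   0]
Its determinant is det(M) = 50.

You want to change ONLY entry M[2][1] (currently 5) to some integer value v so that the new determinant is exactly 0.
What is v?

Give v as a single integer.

Answer: 0

Derivation:
det is linear in entry M[2][1]: det = old_det + (v - 5) * C_21
Cofactor C_21 = 10
Want det = 0: 50 + (v - 5) * 10 = 0
  (v - 5) = -50 / 10 = -5
  v = 5 + (-5) = 0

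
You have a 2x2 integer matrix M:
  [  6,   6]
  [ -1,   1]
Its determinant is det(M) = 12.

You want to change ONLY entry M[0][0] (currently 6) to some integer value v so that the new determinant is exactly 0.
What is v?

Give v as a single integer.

det is linear in entry M[0][0]: det = old_det + (v - 6) * C_00
Cofactor C_00 = 1
Want det = 0: 12 + (v - 6) * 1 = 0
  (v - 6) = -12 / 1 = -12
  v = 6 + (-12) = -6

Answer: -6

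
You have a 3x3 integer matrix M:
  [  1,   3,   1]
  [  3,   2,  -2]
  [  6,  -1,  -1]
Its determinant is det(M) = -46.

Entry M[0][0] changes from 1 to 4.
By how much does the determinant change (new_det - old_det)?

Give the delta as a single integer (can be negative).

Answer: -12

Derivation:
Cofactor C_00 = -4
Entry delta = 4 - 1 = 3
Det delta = entry_delta * cofactor = 3 * -4 = -12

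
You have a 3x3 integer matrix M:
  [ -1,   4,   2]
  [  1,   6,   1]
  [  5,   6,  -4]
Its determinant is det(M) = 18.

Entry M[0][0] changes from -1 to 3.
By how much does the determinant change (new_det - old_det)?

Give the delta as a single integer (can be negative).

Cofactor C_00 = -30
Entry delta = 3 - -1 = 4
Det delta = entry_delta * cofactor = 4 * -30 = -120

Answer: -120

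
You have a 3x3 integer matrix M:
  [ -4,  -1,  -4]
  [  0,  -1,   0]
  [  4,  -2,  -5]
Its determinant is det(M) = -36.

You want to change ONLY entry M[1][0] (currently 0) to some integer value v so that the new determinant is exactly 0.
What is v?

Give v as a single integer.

Answer: 12

Derivation:
det is linear in entry M[1][0]: det = old_det + (v - 0) * C_10
Cofactor C_10 = 3
Want det = 0: -36 + (v - 0) * 3 = 0
  (v - 0) = 36 / 3 = 12
  v = 0 + (12) = 12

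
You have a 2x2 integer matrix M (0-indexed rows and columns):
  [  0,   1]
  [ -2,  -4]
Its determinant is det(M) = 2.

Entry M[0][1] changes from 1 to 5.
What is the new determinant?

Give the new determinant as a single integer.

Answer: 10

Derivation:
det is linear in row 0: changing M[0][1] by delta changes det by delta * cofactor(0,1).
Cofactor C_01 = (-1)^(0+1) * minor(0,1) = 2
Entry delta = 5 - 1 = 4
Det delta = 4 * 2 = 8
New det = 2 + 8 = 10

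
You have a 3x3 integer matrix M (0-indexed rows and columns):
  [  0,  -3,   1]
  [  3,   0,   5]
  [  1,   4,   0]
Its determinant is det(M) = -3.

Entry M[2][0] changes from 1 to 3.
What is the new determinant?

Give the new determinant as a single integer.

det is linear in row 2: changing M[2][0] by delta changes det by delta * cofactor(2,0).
Cofactor C_20 = (-1)^(2+0) * minor(2,0) = -15
Entry delta = 3 - 1 = 2
Det delta = 2 * -15 = -30
New det = -3 + -30 = -33

Answer: -33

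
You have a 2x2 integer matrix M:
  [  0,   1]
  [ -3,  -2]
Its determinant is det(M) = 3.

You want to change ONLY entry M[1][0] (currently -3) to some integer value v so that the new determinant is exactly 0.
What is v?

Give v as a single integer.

det is linear in entry M[1][0]: det = old_det + (v - -3) * C_10
Cofactor C_10 = -1
Want det = 0: 3 + (v - -3) * -1 = 0
  (v - -3) = -3 / -1 = 3
  v = -3 + (3) = 0

Answer: 0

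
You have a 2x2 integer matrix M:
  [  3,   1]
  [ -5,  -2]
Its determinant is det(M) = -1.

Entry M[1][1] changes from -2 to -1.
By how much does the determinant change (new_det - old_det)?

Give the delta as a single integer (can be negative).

Cofactor C_11 = 3
Entry delta = -1 - -2 = 1
Det delta = entry_delta * cofactor = 1 * 3 = 3

Answer: 3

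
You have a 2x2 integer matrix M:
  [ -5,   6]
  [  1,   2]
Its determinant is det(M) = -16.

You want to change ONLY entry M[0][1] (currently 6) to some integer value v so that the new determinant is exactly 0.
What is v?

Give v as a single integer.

det is linear in entry M[0][1]: det = old_det + (v - 6) * C_01
Cofactor C_01 = -1
Want det = 0: -16 + (v - 6) * -1 = 0
  (v - 6) = 16 / -1 = -16
  v = 6 + (-16) = -10

Answer: -10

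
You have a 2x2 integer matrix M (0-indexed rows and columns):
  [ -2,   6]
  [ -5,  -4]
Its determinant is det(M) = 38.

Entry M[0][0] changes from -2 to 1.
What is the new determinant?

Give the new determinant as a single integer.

det is linear in row 0: changing M[0][0] by delta changes det by delta * cofactor(0,0).
Cofactor C_00 = (-1)^(0+0) * minor(0,0) = -4
Entry delta = 1 - -2 = 3
Det delta = 3 * -4 = -12
New det = 38 + -12 = 26

Answer: 26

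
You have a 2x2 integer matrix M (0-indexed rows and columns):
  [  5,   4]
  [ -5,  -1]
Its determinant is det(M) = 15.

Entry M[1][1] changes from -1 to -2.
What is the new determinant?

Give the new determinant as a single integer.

det is linear in row 1: changing M[1][1] by delta changes det by delta * cofactor(1,1).
Cofactor C_11 = (-1)^(1+1) * minor(1,1) = 5
Entry delta = -2 - -1 = -1
Det delta = -1 * 5 = -5
New det = 15 + -5 = 10

Answer: 10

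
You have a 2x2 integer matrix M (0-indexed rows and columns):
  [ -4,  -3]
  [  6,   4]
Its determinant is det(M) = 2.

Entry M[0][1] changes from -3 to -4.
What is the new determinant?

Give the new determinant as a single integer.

Answer: 8

Derivation:
det is linear in row 0: changing M[0][1] by delta changes det by delta * cofactor(0,1).
Cofactor C_01 = (-1)^(0+1) * minor(0,1) = -6
Entry delta = -4 - -3 = -1
Det delta = -1 * -6 = 6
New det = 2 + 6 = 8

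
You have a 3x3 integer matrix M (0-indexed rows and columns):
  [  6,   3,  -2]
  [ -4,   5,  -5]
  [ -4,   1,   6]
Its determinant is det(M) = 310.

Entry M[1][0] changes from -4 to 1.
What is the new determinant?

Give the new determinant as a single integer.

det is linear in row 1: changing M[1][0] by delta changes det by delta * cofactor(1,0).
Cofactor C_10 = (-1)^(1+0) * minor(1,0) = -20
Entry delta = 1 - -4 = 5
Det delta = 5 * -20 = -100
New det = 310 + -100 = 210

Answer: 210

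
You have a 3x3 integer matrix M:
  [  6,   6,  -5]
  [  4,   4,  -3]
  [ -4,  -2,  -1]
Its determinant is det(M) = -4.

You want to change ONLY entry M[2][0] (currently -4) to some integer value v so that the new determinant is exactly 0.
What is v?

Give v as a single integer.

det is linear in entry M[2][0]: det = old_det + (v - -4) * C_20
Cofactor C_20 = 2
Want det = 0: -4 + (v - -4) * 2 = 0
  (v - -4) = 4 / 2 = 2
  v = -4 + (2) = -2

Answer: -2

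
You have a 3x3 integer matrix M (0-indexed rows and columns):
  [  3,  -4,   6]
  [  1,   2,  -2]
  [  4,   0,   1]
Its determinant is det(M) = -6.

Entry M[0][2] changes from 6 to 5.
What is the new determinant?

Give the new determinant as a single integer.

Answer: 2

Derivation:
det is linear in row 0: changing M[0][2] by delta changes det by delta * cofactor(0,2).
Cofactor C_02 = (-1)^(0+2) * minor(0,2) = -8
Entry delta = 5 - 6 = -1
Det delta = -1 * -8 = 8
New det = -6 + 8 = 2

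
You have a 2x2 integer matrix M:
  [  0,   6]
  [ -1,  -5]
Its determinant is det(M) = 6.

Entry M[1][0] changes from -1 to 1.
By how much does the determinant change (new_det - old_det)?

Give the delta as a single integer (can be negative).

Answer: -12

Derivation:
Cofactor C_10 = -6
Entry delta = 1 - -1 = 2
Det delta = entry_delta * cofactor = 2 * -6 = -12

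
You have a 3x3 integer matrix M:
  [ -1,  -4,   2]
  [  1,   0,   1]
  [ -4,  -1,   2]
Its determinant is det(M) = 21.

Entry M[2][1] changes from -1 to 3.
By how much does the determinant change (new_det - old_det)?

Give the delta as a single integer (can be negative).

Cofactor C_21 = 3
Entry delta = 3 - -1 = 4
Det delta = entry_delta * cofactor = 4 * 3 = 12

Answer: 12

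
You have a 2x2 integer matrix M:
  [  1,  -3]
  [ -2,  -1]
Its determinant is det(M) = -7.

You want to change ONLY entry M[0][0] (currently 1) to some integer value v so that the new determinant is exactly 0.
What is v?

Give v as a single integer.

Answer: -6

Derivation:
det is linear in entry M[0][0]: det = old_det + (v - 1) * C_00
Cofactor C_00 = -1
Want det = 0: -7 + (v - 1) * -1 = 0
  (v - 1) = 7 / -1 = -7
  v = 1 + (-7) = -6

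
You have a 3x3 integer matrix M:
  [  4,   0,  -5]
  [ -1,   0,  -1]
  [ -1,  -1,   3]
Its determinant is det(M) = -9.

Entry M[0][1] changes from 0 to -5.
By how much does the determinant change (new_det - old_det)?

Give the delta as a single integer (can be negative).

Answer: -20

Derivation:
Cofactor C_01 = 4
Entry delta = -5 - 0 = -5
Det delta = entry_delta * cofactor = -5 * 4 = -20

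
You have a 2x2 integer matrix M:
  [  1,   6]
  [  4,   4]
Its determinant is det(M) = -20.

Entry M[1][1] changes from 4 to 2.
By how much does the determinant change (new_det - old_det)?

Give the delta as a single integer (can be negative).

Answer: -2

Derivation:
Cofactor C_11 = 1
Entry delta = 2 - 4 = -2
Det delta = entry_delta * cofactor = -2 * 1 = -2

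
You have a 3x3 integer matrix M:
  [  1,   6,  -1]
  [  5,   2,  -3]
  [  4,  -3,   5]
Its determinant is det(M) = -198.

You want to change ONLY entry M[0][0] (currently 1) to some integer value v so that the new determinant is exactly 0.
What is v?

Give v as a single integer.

det is linear in entry M[0][0]: det = old_det + (v - 1) * C_00
Cofactor C_00 = 1
Want det = 0: -198 + (v - 1) * 1 = 0
  (v - 1) = 198 / 1 = 198
  v = 1 + (198) = 199

Answer: 199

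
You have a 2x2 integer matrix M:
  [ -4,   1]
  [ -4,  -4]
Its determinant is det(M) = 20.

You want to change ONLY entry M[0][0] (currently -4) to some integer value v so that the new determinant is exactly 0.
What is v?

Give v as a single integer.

det is linear in entry M[0][0]: det = old_det + (v - -4) * C_00
Cofactor C_00 = -4
Want det = 0: 20 + (v - -4) * -4 = 0
  (v - -4) = -20 / -4 = 5
  v = -4 + (5) = 1

Answer: 1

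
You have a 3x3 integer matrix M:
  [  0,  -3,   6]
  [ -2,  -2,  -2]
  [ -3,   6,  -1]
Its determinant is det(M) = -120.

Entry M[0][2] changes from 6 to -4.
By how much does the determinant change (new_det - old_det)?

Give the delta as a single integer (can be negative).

Answer: 180

Derivation:
Cofactor C_02 = -18
Entry delta = -4 - 6 = -10
Det delta = entry_delta * cofactor = -10 * -18 = 180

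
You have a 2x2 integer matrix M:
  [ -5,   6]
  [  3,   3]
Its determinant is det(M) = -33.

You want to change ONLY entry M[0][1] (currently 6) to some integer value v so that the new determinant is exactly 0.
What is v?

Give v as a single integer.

Answer: -5

Derivation:
det is linear in entry M[0][1]: det = old_det + (v - 6) * C_01
Cofactor C_01 = -3
Want det = 0: -33 + (v - 6) * -3 = 0
  (v - 6) = 33 / -3 = -11
  v = 6 + (-11) = -5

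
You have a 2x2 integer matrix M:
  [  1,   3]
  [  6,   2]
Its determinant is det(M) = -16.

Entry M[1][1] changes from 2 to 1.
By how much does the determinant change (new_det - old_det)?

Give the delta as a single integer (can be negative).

Cofactor C_11 = 1
Entry delta = 1 - 2 = -1
Det delta = entry_delta * cofactor = -1 * 1 = -1

Answer: -1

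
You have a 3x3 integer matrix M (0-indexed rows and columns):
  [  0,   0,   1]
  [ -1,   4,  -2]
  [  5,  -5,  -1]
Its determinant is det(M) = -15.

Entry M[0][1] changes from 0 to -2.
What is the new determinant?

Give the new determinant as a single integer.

Answer: 7

Derivation:
det is linear in row 0: changing M[0][1] by delta changes det by delta * cofactor(0,1).
Cofactor C_01 = (-1)^(0+1) * minor(0,1) = -11
Entry delta = -2 - 0 = -2
Det delta = -2 * -11 = 22
New det = -15 + 22 = 7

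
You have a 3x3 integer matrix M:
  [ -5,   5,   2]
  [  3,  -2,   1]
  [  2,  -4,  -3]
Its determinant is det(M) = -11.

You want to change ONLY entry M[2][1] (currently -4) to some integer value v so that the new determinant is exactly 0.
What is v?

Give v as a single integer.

Answer: -3

Derivation:
det is linear in entry M[2][1]: det = old_det + (v - -4) * C_21
Cofactor C_21 = 11
Want det = 0: -11 + (v - -4) * 11 = 0
  (v - -4) = 11 / 11 = 1
  v = -4 + (1) = -3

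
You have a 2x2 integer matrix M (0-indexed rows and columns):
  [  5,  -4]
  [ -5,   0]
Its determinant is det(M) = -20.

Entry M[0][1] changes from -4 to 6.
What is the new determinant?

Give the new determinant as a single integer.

Answer: 30

Derivation:
det is linear in row 0: changing M[0][1] by delta changes det by delta * cofactor(0,1).
Cofactor C_01 = (-1)^(0+1) * minor(0,1) = 5
Entry delta = 6 - -4 = 10
Det delta = 10 * 5 = 50
New det = -20 + 50 = 30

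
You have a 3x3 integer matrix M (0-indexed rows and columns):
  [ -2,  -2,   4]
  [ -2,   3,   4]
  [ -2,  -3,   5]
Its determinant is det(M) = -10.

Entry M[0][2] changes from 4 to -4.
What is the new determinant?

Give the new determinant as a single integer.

det is linear in row 0: changing M[0][2] by delta changes det by delta * cofactor(0,2).
Cofactor C_02 = (-1)^(0+2) * minor(0,2) = 12
Entry delta = -4 - 4 = -8
Det delta = -8 * 12 = -96
New det = -10 + -96 = -106

Answer: -106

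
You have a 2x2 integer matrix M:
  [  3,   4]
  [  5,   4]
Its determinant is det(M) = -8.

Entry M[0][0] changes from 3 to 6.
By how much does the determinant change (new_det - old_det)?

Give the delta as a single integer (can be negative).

Cofactor C_00 = 4
Entry delta = 6 - 3 = 3
Det delta = entry_delta * cofactor = 3 * 4 = 12

Answer: 12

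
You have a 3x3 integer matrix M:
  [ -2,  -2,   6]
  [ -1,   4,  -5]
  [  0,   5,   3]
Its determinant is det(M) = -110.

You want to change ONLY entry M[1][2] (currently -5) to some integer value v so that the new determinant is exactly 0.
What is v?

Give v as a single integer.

Answer: 6

Derivation:
det is linear in entry M[1][2]: det = old_det + (v - -5) * C_12
Cofactor C_12 = 10
Want det = 0: -110 + (v - -5) * 10 = 0
  (v - -5) = 110 / 10 = 11
  v = -5 + (11) = 6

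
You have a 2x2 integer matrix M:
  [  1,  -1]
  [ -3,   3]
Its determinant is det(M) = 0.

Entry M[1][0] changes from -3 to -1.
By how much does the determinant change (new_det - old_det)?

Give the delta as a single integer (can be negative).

Answer: 2

Derivation:
Cofactor C_10 = 1
Entry delta = -1 - -3 = 2
Det delta = entry_delta * cofactor = 2 * 1 = 2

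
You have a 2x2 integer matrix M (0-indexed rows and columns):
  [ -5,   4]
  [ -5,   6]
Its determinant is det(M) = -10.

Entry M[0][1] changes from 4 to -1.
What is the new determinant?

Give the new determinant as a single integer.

Answer: -35

Derivation:
det is linear in row 0: changing M[0][1] by delta changes det by delta * cofactor(0,1).
Cofactor C_01 = (-1)^(0+1) * minor(0,1) = 5
Entry delta = -1 - 4 = -5
Det delta = -5 * 5 = -25
New det = -10 + -25 = -35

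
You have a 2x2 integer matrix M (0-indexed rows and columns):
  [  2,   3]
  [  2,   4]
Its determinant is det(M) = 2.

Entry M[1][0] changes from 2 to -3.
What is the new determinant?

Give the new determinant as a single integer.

Answer: 17

Derivation:
det is linear in row 1: changing M[1][0] by delta changes det by delta * cofactor(1,0).
Cofactor C_10 = (-1)^(1+0) * minor(1,0) = -3
Entry delta = -3 - 2 = -5
Det delta = -5 * -3 = 15
New det = 2 + 15 = 17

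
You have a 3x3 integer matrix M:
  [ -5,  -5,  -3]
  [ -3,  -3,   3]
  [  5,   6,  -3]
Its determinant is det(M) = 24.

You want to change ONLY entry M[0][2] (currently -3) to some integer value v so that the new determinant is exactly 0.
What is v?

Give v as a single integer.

Answer: 5

Derivation:
det is linear in entry M[0][2]: det = old_det + (v - -3) * C_02
Cofactor C_02 = -3
Want det = 0: 24 + (v - -3) * -3 = 0
  (v - -3) = -24 / -3 = 8
  v = -3 + (8) = 5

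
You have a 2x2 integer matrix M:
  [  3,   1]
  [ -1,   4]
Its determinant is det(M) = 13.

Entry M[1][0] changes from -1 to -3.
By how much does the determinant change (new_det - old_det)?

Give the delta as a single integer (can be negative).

Answer: 2

Derivation:
Cofactor C_10 = -1
Entry delta = -3 - -1 = -2
Det delta = entry_delta * cofactor = -2 * -1 = 2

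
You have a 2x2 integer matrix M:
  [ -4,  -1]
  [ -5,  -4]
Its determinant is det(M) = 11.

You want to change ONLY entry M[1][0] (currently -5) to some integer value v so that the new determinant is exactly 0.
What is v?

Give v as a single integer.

det is linear in entry M[1][0]: det = old_det + (v - -5) * C_10
Cofactor C_10 = 1
Want det = 0: 11 + (v - -5) * 1 = 0
  (v - -5) = -11 / 1 = -11
  v = -5 + (-11) = -16

Answer: -16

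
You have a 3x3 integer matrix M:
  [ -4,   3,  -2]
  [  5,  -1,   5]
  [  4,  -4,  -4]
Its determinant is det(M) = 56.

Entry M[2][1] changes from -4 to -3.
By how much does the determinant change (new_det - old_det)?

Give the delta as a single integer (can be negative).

Answer: 10

Derivation:
Cofactor C_21 = 10
Entry delta = -3 - -4 = 1
Det delta = entry_delta * cofactor = 1 * 10 = 10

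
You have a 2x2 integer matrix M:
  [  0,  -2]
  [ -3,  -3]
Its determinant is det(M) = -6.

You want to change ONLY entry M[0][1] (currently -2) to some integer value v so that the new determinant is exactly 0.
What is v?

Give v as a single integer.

Answer: 0

Derivation:
det is linear in entry M[0][1]: det = old_det + (v - -2) * C_01
Cofactor C_01 = 3
Want det = 0: -6 + (v - -2) * 3 = 0
  (v - -2) = 6 / 3 = 2
  v = -2 + (2) = 0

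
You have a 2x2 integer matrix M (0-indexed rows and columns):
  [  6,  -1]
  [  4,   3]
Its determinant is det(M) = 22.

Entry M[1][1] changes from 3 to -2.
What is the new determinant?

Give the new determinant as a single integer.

Answer: -8

Derivation:
det is linear in row 1: changing M[1][1] by delta changes det by delta * cofactor(1,1).
Cofactor C_11 = (-1)^(1+1) * minor(1,1) = 6
Entry delta = -2 - 3 = -5
Det delta = -5 * 6 = -30
New det = 22 + -30 = -8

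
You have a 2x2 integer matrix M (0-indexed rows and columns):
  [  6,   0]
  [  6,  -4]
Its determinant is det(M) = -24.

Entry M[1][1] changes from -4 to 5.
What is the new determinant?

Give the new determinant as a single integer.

det is linear in row 1: changing M[1][1] by delta changes det by delta * cofactor(1,1).
Cofactor C_11 = (-1)^(1+1) * minor(1,1) = 6
Entry delta = 5 - -4 = 9
Det delta = 9 * 6 = 54
New det = -24 + 54 = 30

Answer: 30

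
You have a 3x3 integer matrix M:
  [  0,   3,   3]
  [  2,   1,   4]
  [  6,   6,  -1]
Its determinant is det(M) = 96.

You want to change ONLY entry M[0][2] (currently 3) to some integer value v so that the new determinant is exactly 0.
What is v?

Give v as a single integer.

Answer: -13

Derivation:
det is linear in entry M[0][2]: det = old_det + (v - 3) * C_02
Cofactor C_02 = 6
Want det = 0: 96 + (v - 3) * 6 = 0
  (v - 3) = -96 / 6 = -16
  v = 3 + (-16) = -13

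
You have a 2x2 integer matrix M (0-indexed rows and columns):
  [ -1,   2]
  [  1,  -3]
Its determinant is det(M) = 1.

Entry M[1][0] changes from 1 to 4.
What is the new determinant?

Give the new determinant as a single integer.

Answer: -5

Derivation:
det is linear in row 1: changing M[1][0] by delta changes det by delta * cofactor(1,0).
Cofactor C_10 = (-1)^(1+0) * minor(1,0) = -2
Entry delta = 4 - 1 = 3
Det delta = 3 * -2 = -6
New det = 1 + -6 = -5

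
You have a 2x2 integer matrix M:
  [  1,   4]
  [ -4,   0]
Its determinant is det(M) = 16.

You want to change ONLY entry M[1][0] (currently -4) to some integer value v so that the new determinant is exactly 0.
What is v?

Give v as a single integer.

Answer: 0

Derivation:
det is linear in entry M[1][0]: det = old_det + (v - -4) * C_10
Cofactor C_10 = -4
Want det = 0: 16 + (v - -4) * -4 = 0
  (v - -4) = -16 / -4 = 4
  v = -4 + (4) = 0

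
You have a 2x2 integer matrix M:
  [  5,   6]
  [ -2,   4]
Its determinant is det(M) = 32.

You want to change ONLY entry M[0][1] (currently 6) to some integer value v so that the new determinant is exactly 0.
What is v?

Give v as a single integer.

Answer: -10

Derivation:
det is linear in entry M[0][1]: det = old_det + (v - 6) * C_01
Cofactor C_01 = 2
Want det = 0: 32 + (v - 6) * 2 = 0
  (v - 6) = -32 / 2 = -16
  v = 6 + (-16) = -10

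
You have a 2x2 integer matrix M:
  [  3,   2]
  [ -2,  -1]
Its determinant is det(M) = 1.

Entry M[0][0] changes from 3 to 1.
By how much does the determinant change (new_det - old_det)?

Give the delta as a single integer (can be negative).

Answer: 2

Derivation:
Cofactor C_00 = -1
Entry delta = 1 - 3 = -2
Det delta = entry_delta * cofactor = -2 * -1 = 2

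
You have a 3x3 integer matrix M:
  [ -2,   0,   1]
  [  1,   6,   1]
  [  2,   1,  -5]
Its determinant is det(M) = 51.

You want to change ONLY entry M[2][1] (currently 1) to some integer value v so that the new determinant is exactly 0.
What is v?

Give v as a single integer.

det is linear in entry M[2][1]: det = old_det + (v - 1) * C_21
Cofactor C_21 = 3
Want det = 0: 51 + (v - 1) * 3 = 0
  (v - 1) = -51 / 3 = -17
  v = 1 + (-17) = -16

Answer: -16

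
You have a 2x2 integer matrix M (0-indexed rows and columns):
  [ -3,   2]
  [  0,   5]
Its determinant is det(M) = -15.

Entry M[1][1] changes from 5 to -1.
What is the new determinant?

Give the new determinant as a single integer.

Answer: 3

Derivation:
det is linear in row 1: changing M[1][1] by delta changes det by delta * cofactor(1,1).
Cofactor C_11 = (-1)^(1+1) * minor(1,1) = -3
Entry delta = -1 - 5 = -6
Det delta = -6 * -3 = 18
New det = -15 + 18 = 3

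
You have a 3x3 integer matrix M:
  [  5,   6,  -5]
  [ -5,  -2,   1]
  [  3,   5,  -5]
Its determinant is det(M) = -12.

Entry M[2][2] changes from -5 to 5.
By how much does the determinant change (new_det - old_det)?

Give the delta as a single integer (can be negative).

Answer: 200

Derivation:
Cofactor C_22 = 20
Entry delta = 5 - -5 = 10
Det delta = entry_delta * cofactor = 10 * 20 = 200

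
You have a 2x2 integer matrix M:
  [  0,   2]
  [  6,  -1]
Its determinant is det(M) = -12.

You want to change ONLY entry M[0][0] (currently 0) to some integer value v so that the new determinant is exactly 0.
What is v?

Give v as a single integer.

det is linear in entry M[0][0]: det = old_det + (v - 0) * C_00
Cofactor C_00 = -1
Want det = 0: -12 + (v - 0) * -1 = 0
  (v - 0) = 12 / -1 = -12
  v = 0 + (-12) = -12

Answer: -12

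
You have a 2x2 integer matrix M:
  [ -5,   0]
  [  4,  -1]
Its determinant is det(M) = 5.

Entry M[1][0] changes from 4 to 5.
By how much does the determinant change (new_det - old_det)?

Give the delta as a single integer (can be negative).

Answer: 0

Derivation:
Cofactor C_10 = 0
Entry delta = 5 - 4 = 1
Det delta = entry_delta * cofactor = 1 * 0 = 0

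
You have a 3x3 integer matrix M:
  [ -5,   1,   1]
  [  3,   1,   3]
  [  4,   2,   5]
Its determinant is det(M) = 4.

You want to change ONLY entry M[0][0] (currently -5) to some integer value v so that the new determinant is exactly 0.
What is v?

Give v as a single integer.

Answer: -1

Derivation:
det is linear in entry M[0][0]: det = old_det + (v - -5) * C_00
Cofactor C_00 = -1
Want det = 0: 4 + (v - -5) * -1 = 0
  (v - -5) = -4 / -1 = 4
  v = -5 + (4) = -1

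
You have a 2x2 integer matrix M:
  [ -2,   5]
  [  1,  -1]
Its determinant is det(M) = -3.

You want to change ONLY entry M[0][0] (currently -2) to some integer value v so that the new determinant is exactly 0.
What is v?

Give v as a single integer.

Answer: -5

Derivation:
det is linear in entry M[0][0]: det = old_det + (v - -2) * C_00
Cofactor C_00 = -1
Want det = 0: -3 + (v - -2) * -1 = 0
  (v - -2) = 3 / -1 = -3
  v = -2 + (-3) = -5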